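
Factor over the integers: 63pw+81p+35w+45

Group as (63pw+81p) + (35w+45) = 9p(7w+9) + 5(7w+9).
Both groups share the factor (7w+9).

(7w+9)(9p+5)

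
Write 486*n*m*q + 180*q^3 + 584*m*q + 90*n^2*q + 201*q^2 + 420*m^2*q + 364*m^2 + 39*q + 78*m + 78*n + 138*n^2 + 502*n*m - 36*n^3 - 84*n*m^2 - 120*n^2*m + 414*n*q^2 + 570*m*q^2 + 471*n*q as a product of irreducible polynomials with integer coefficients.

Group: 2*n*(-18*n^2 - 42*n*m + 54*n*q + 69*n + 210*m*q + 182*m + 180*q^2 + 201*q + 39) + (2*m + q)*(-18*n^2 - 42*n*m + 54*n*q + 69*n + 210*m*q + 182*m + 180*q^2 + 201*q + 39); both groups contain (-18*n^2 - 42*n*m + 54*n*q + 69*n + 210*m*q + 182*m + 180*q^2 + 201*q + 39), so (2*n + 2*m + q) is a factor with cofactor -18*n^2 - 42*n*m + 54*n*q + 69*n + 210*m*q + 182*m + 180*q^2 + 201*q + 39.
The cofactor groups again: -18*n^2 - 42*n*m + 54*n*q + 69*n + 210*m*q + 182*m + 180*q^2 + 201*q + 39 = -6*n*(3*n - 15*q - 13) + (-14*m - 12*q - 3)*(3*n - 15*q - 13); both groups contain (3*n - 15*q - 13), giving -(6*n + 14*m + 12*q + 3)*(3*n - 15*q - 13).

-(6*n + 14*m + 12*q + 3)*(2*n + 2*m + q)*(3*n - 15*q - 13)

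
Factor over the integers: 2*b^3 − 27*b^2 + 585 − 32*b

(2*b + 9)*(b − 13)*(b − 5)

Among the possible rational roots, b = 5 is a root, so (b − 5) is a factor; dividing leaves 2*b^2 − 17*b − 117.
The remaining quadratic factors as (2*b + 9)(b − 13).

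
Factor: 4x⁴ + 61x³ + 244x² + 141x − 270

Testing divisors of the constant over divisors of the leading coefficient, x = −2 is a root, so (x + 2) is a factor; dividing leaves 4x³ + 53x² + 138x − 135.
Next, x = −5 is a root, so (x + 5) is a factor; dividing leaves 4x² + 33x − 27.
The remaining quadratic factors as (4x − 3)(x + 9).

(4x − 3)(x + 2)(x + 5)(x + 9)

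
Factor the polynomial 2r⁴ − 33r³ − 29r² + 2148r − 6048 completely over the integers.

(2r − 7)(r + 8)(r − 12)(r − 9)

By the rational root theorem, r = −8 is a root, so (r + 8) divides it; the quotient is 2r³ − 49r² + 363r − 756.
Continuing, r = 7/2 is a root, so (2r − 7) divides it; the quotient is r² − 21r + 108.
The remaining quadratic factors as (r − 12)(r − 9).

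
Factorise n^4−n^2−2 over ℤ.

Substitute u = n^2 to get a quadratic in u, then factor.
n^2−2 is irreducible over ℤ (2 is not a perfect square).
n^2+1 is irreducible over ℤ (sum of squares).

(n^2+1)(n^2−2)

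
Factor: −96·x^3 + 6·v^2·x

6·x·(v + 4·x)·(v − 4·x)

Every term has a factor of 6·x. Then v^2 − 16·x^2 = (v)² − (4·x)².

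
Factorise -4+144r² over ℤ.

4(6r+1)(6r-1)

Every term has a factor of 4. Then 36r²-1 = (6r)² − (1)².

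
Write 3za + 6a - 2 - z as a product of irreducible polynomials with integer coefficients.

(3a - 1)(z + 2)

Group as (3za - z) + (6a - 2) = z(3a - 1) + 2(3a - 1).
Both groups share the factor (3a - 1).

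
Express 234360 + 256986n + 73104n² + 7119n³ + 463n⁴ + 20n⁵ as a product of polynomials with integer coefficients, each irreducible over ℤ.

Among the possible rational roots, n = -15/4 is a root, so (4n + 15) divides it; the quotient is 5n⁴ + 97n³ + 1416n² + 12966n + 15624.
Then n = -12 is a root, so (n + 12) is a factor; dividing leaves 5n³ + 37n² + 972n + 1302.
Next, n = -7/5 is a root, giving the factor (5n + 7) and quotient n² + 6n + 186.
The quadratic n² + 6n + 186 has discriminant -708 < 0 and is irreducible over ℤ.

(4n + 15)(5n + 7)(n + 12)(n² + 6n + 186)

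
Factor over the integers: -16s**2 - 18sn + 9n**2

Group: -2s(8s - 3n) - 3n(8s - 3n); both groups contain (8s - 3n).

-(8s - 3n)(2s + 3n)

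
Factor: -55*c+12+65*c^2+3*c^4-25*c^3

(3*c-1)*(c-1)*(c-3)*(c-4)

By the rational root theorem, c = 4 is a root, giving the factor (c-4) and quotient 3*c^3-13*c^2+13*c-3.
Next, c = 3 is a root, so (c-3) divides it; the quotient is 3*c^2-4*c+1.
The remaining quadratic factors as (3*c-1)(c-1).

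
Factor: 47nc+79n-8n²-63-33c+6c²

-(n-6c-9)(8n+c-7)

Group: -n(8n+c-7) + (6c+9)(8n+c-7); both groups contain (8n+c-7).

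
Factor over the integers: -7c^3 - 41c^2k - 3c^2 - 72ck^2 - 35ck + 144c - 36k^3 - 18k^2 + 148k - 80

-(7c + 6k - 4)(c + 2k + 5)(c + 3k - 4)

Group: 7c(-c^2 - 5ck - c - 6k^2 - 7k + 20) + (6k - 4)(-c^2 - 5ck - c - 6k^2 - 7k + 20); both groups contain (-c^2 - 5ck - c - 6k^2 - 7k + 20), so (7c + 6k - 4) is a factor with cofactor -c^2 - 5ck - c - 6k^2 - 7k + 20.
The cofactor groups again: -c^2 - 5ck - c - 6k^2 - 7k + 20 = -c(c + 2k + 5) + (-3k + 4)(c + 2k + 5); both groups contain (c + 2k + 5), giving -(c + 3k - 4)(c + 2k + 5).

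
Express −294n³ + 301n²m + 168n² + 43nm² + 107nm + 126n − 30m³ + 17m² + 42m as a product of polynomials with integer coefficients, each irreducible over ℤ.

Group: 7n(−42n² + 31nm + 42n + 15m² + 14m) + (−2m + 3)(−42n² + 31nm + 42n + 15m² + 14m); both groups contain (−42n² + 31nm + 42n + 15m² + 14m), so (7n − 2m + 3) is a factor with cofactor −42n² + 31nm + 42n + 15m² + 14m.
The cofactor groups again: −42n² + 31nm + 42n + 15m² + 14m = −3n(14n − 15m − 14) − m(14n − 15m − 14); both groups contain (14n − 15m − 14), giving −(3n + m)(14n − 15m − 14).

−(14n − 15m − 14)(7n − 2m + 3)(3n + m)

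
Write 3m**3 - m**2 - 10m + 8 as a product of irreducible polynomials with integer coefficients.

Among the possible rational roots, m = 4/3 is a root, so (3m - 4) is a factor; dividing leaves m**2 + m - 2.
The remaining quadratic factors as (m - 1)(m + 2).

(3m - 4)(m + 2)(m - 1)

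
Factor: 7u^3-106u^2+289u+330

Testing divisors of the constant over divisors of the leading coefficient, u = -6/7 is a root, so (7u+6) divides it; the quotient is u^2-16u+55.
The remaining quadratic factors as (u-5)(u-11).

(7u+6)(u-11)(u-5)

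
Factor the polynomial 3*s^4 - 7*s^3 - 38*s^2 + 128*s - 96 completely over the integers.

(3*s - 4)*(s + 4)*(s - 2)*(s - 3)

Trying the rational-root candidates, s = 3 is a root, so (s - 3) is a factor; dividing leaves 3*s^3 + 2*s^2 - 32*s + 32.
Next, s = 4/3 is a root, so (3*s - 4) is a factor; dividing leaves s^2 + 2*s - 8.
The remaining quadratic factors as (s - 2)(s + 4).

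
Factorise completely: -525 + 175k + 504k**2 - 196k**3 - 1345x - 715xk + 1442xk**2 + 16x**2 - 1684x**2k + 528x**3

Group: 4x(132x**2 - 190xk + 235x + 28k**2 - 100k + 75) + (-7k - 7)(132x**2 - 190xk + 235x + 28k**2 - 100k + 75); both groups contain (132x**2 - 190xk + 235x + 28k**2 - 100k + 75), so (4x - 7k - 7) is a factor with cofactor 132x**2 - 190xk + 235x + 28k**2 - 100k + 75.
The cofactor groups again: 132x**2 - 190xk + 235x + 28k**2 - 100k + 75 = 11x(12x - 2k + 5) + (-14k + 15)(12x - 2k + 5); both groups contain (12x - 2k + 5), giving (11x - 14k + 15)(12x - 2k + 5).

(11x - 14k + 15)(12x - 2k + 5)(4x - 7k - 7)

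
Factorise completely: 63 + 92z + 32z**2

(4z + 7)(8z + 9)

Need a pair with product 32·63 = 2016 and sum 92: that's 56 and 36.
Split the middle term: 32z**2 + 56z + 36z + 63 = 8z(4z + 7) + 9(4z + 7).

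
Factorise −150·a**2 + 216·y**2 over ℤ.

Every term has a factor of 6. Then 36·y**2 − 25·a**2 = (6·y)² − (5·a)².

6·(6·y − 5·a)·(6·y + 5·a)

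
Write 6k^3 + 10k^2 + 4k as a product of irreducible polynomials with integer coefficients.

Pull out the common factor 2k, then factor the remaining trinomial.

2k(3k + 2)(k + 1)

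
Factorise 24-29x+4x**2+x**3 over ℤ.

Among the possible rational roots, x = 3 is a root, so (x-3) divides it; the quotient is x**2+7x-8.
The remaining quadratic factors as (x-1)(x+8).

(x+8)(x-1)(x-3)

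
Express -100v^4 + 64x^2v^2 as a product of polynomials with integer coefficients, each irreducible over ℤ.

Every term has a factor of 4v^2. Then 16x^2 - 25v^2 = (4x)² − (5v)².

4v^2(4x - 5v)(4x + 5v)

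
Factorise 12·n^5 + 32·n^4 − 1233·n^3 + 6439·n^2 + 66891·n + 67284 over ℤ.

By the rational root theorem, n = −12 is a root, so (n + 12) is a factor; dividing leaves 12·n^4 − 112·n^3 + 111·n^2 + 5107·n + 5607.
Next, n = −7/6 is a root, so (6·n + 7) divides it; the quotient is 2·n^3 − 21·n^2 + 43·n + 801.
Next, n = −9/2 is a root, so (2·n + 9) divides it; the quotient is n^2 − 15·n + 89.
The quadratic n^2 − 15·n + 89 has discriminant −131 < 0 and is irreducible over ℤ.

(2·n + 9)·(6·n + 7)·(n + 12)·(n^2 − 15·n + 89)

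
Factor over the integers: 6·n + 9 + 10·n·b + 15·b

Group as (10·n·b + 6·n) + (15·b + 9) = 2·n·(5·b + 3) + 3·(5·b + 3).
Both groups share the factor (5·b + 3).

(2·n + 3)·(5·b + 3)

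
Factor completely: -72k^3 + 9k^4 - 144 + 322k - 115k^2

(3k + 8)(3k - 2)(k - 1)(k - 9)

Trying the rational-root candidates, k = 2/3 is a root, giving the factor (3k - 2) and quotient 3k^3 - 22k^2 - 53k + 72.
Then k = 9 is a root, so (k - 9) is a factor; dividing leaves 3k^2 + 5k - 8.
The remaining quadratic factors as (k - 1)(3k + 8).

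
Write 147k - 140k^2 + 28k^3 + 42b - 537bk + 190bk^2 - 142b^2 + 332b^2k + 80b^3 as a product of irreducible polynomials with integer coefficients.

Group: 5b(16b^2 + 60bk - 6b + 14k^2 - 21k) + (2k - 7)(16b^2 + 60bk - 6b + 14k^2 - 21k); both groups contain (16b^2 + 60bk - 6b + 14k^2 - 21k), so (5b + 2k - 7) is a factor with cofactor 16b^2 + 60bk - 6b + 14k^2 - 21k.
The cofactor groups again: 16b^2 + 60bk - 6b + 14k^2 - 21k = 2b(8b + 2k - 3) + 7k(8b + 2k - 3); both groups contain (8b + 2k - 3), giving (2b + 7k)(8b + 2k - 3).

(2b + 7k)(5b + 2k - 7)(8b + 2k - 3)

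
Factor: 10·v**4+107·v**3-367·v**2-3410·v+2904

By the rational root theorem, v = 11/2 is a root, giving the factor (2·v-11) and quotient 5·v**3+81·v**2+262·v-264.
Next, v = -11 is a root, so (v+11) is a factor; dividing leaves 5·v**2+26·v-24.
The remaining quadratic factors as (v+6)(5·v-4).

(2·v-11)·(5·v-4)·(v+11)·(v+6)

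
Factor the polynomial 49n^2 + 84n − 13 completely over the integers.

Need a pair with product 49·(−13) = −637 and sum 84: that's 91 and −7.
Split the middle term: 49n^2 + 91n − 7n − 13 = 7n(7n + 13) − (7n + 13).

(7n + 13)(7n − 1)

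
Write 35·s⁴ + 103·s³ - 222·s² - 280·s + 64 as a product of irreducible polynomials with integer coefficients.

Among the possible rational roots, s = 1/5 is a root, so (5·s - 1) divides it; the quotient is 7·s³ + 22·s² - 40·s - 64.
Next, s = 2 is a root, so (s - 2) is a factor; dividing leaves 7·s² + 36·s + 32.
The remaining quadratic factors as (s + 4)(7·s + 8).

(5·s - 1)·(7·s + 8)·(s + 4)·(s - 2)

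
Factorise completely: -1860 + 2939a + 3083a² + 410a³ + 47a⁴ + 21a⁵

(3a + 5)(7a - 3)(a + 4)(a² - 3a + 31)

Among the possible rational roots, a = -4 is a root, so (a + 4) is a factor; dividing leaves 21a⁴ - 37a³ + 558a² + 851a - 465.
Then a = 3/7 is a root, giving the factor (7a - 3) and quotient 3a³ - 4a² + 78a + 155.
Then a = -5/3 is a root, so (3a + 5) divides it; the quotient is a² - 3a + 31.
The quadratic a² - 3a + 31 has discriminant -115 < 0 and is irreducible over ℤ.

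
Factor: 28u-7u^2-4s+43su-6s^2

Group: -6s(s-7u) + (u-4)(s-7u); both groups contain (s-7u).

-(6s-u+4)(s-7u)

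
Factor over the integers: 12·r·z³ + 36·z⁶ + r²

Recognize a perfect-square trinomial with the parts r and 6·z³.

(r + 6·z³)²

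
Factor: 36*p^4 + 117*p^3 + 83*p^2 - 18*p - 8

(3*p + 4)*(3*p - 1)*(4*p + 1)*(p + 2)

By the rational root theorem, p = -4/3 is a root, so (3*p + 4) is a factor; dividing leaves 12*p^3 + 23*p^2 - 3*p - 2.
Continuing, p = 1/3 is a root, so (3*p - 1) divides it; the quotient is 4*p^2 + 9*p + 2.
The remaining quadratic factors as (p + 2)(4*p + 1).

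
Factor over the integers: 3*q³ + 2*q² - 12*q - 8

Trying the rational-root candidates, q = 2 is a root, so (q - 2) is a factor; dividing leaves 3*q² + 8*q + 4.
The remaining quadratic factors as (q + 2)(3*q + 2).

(3*q + 2)*(q + 2)*(q - 2)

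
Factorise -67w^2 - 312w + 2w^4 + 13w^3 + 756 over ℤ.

Trying the rational-root candidates, w = 2 is a root, so (w - 2) is a factor; dividing leaves 2w^3 + 17w^2 - 33w - 378.
Next, w = 9/2 is a root, so (2w - 9) divides it; the quotient is w^2 + 13w + 42.
The remaining quadratic factors as (w + 7)(w + 6).

(2w - 9)(w + 6)(w + 7)(w - 2)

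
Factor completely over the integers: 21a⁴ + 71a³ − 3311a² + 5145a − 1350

Testing divisors of the constant over divisors of the leading coefficient, a = 10 is a root, so (a − 10) is a factor; dividing leaves 21a³ + 281a² − 501a + 135.
Next, a = 1/3 is a root, giving the factor (3a − 1) and quotient 7a² + 96a − 135.
The remaining quadratic factors as (a + 15)(7a − 9).

(3a − 1)(7a − 9)(a + 15)(a − 10)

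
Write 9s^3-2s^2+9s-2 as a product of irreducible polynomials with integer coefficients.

Group as (9s^3+9s) + (-2s^2-2) = 9s(s^2+1) - 2(s^2+1).
Both groups share the factor (s^2+1).

(9s-2)(s^2+1)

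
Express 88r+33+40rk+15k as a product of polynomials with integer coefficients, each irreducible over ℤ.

(5k+11)(8r+3)

Group as (40rk+88r) + (15k+33) = 8r(5k+11) + 3(5k+11).
Both groups share the factor (5k+11).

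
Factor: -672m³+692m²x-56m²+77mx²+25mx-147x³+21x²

-(12m-7x+1)(7m+3x)(8m-7x)

Group: 8m(-84m²+13mx-7m+21x²-3x) - 7x(-84m²+13mx-7m+21x²-3x); both groups contain (-84m²+13mx-7m+21x²-3x), so (8m-7x) is a factor with cofactor -84m²+13mx-7m+21x²-3x.
The cofactor groups again: -84m²+13mx-7m+21x²-3x = -12m(7m+3x) + (7x-1)(7m+3x); both groups contain (7m+3x), giving -(12m-7x+1)(7m+3x).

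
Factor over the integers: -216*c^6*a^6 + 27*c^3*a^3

Factor out 27*c^3*a^3 first: what remains is -8*c^3*a^3 + 1.
Recognize a difference of cubes with the parts 1 and 2*c*a.

-27*a^3*c^3*(2*c*a - 1)*(4*c^2*a^2 + 2*c*a + 1)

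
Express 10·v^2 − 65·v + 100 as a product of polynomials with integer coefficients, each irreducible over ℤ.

5·(2·v − 5)·(v − 4)

Pull out the common factor 5, then factor the remaining trinomial.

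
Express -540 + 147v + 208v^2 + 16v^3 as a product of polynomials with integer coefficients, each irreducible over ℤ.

(4v + 9)(4v - 5)(v + 12)

Among the possible rational roots, v = -12 is a root, giving the factor (v + 12) and quotient 16v^2 + 16v - 45.
The remaining quadratic factors as (4v + 9)(4v - 5).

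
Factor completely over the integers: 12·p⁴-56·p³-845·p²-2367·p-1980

By the rational root theorem, p = -5/2 is a root, so (2·p+5) is a factor; dividing leaves 6·p³-43·p²-315·p-396.
Then p = 12 is a root, giving the factor (p-12) and quotient 6·p²+29·p+33.
The remaining quadratic factors as (p+3)(6·p+11).

(2·p+5)·(6·p+11)·(p+3)·(p-12)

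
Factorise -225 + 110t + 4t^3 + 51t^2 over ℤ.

Testing divisors of the constant over divisors of the leading coefficient, t = -9 is a root, so (t + 9) divides it; the quotient is 4t^2 + 15t - 25.
The remaining quadratic factors as (4t - 5)(t + 5).

(4t - 5)(t + 5)(t + 9)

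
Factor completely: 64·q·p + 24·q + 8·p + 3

Group as (64·q·p + 24·q) + (8·p + 3) = 8·q·(8·p + 3) + (8·p + 3).
Both groups share the factor (8·p + 3).

(8·p + 3)·(8·q + 1)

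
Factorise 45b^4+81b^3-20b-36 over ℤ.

Group as (45b^4-20b) + (81b^3-36) = 5b(9b^3-4) + 9(9b^3-4).
Both groups share the factor (9b^3-4).

(5b+9)(9b^3-4)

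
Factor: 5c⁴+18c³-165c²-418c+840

(5c-7)(c+4)(c+6)(c-5)

Testing divisors of the constant over divisors of the leading coefficient, c = 7/5 is a root, so (5c-7) is a factor; dividing leaves c³+5c²-26c-120.
Then c = 5 is a root, so (c-5) divides it; the quotient is c²+10c+24.
The remaining quadratic factors as (c+6)(c+4).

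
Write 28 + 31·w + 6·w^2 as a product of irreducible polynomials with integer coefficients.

Need a pair with product 6·28 = 168 and sum 31: that's 7 and 24.
Split the middle term: 6·w^2 + 7·w + 24·w + 28 = w·(6·w + 7) + 4·(6·w + 7).

(6·w + 7)·(w + 4)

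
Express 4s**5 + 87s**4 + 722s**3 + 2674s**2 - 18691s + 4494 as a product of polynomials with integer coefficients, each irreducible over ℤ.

By the rational root theorem, s = -14 is a root, giving the factor (s + 14) and quotient 4s**4 + 31s**3 + 288s**2 - 1358s + 321.
Next, s = 1/4 is a root, so (4s - 1) is a factor; dividing leaves s**3 + 8s**2 + 74s - 321.
Continuing, s = 3 is a root, giving the factor (s - 3) and quotient s**2 + 11s + 107.
The quadratic s**2 + 11s + 107 has discriminant -307 < 0 and is irreducible over ℤ.

(4s - 1)(s + 14)(s - 3)(s**2 + 11s + 107)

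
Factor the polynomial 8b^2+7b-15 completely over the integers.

Need a pair with product 8·(-15) = -120 and sum 7: that's 15 and -8.
Split the middle term: 8b^2+15b - 8b-15 = b(8b+15) - (8b+15).

(8b+15)(b-1)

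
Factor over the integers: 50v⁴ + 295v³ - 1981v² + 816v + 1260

(2v - 7)(5v + 3)(5v - 6)(v + 10)

Among the possible rational roots, v = -3/5 is a root, so (5v + 3) is a factor; dividing leaves 10v³ + 53v² - 428v + 420.
Then v = 7/2 is a root, giving the factor (2v - 7) and quotient 5v² + 44v - 60.
The remaining quadratic factors as (5v - 6)(v + 10).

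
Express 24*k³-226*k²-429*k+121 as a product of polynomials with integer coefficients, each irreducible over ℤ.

(4*k-1)*(6*k+11)*(k-11)

Trying the rational-root candidates, k = 11 is a root, so (k-11) divides it; the quotient is 24*k²+38*k-11.
The remaining quadratic factors as (4*k-1)(6*k+11).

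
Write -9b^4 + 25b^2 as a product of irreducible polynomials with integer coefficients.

Pull out the common factor b^2, leaving -9b^2 + 25.
Recognize a difference of squares with the parts 5 and 3b.

-b^2(3b + 5)(3b - 5)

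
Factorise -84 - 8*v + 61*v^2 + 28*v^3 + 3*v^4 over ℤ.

(3*v + 7)*(v + 2)*(v + 6)*(v - 1)

By the rational root theorem, v = -2 is a root, giving the factor (v + 2) and quotient 3*v^3 + 22*v^2 + 17*v - 42.
Continuing, v = -6 is a root, giving the factor (v + 6) and quotient 3*v^2 + 4*v - 7.
The remaining quadratic factors as (v - 1)(3*v + 7).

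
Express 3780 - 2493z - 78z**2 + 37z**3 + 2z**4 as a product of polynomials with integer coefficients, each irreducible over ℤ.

(2z - 3)(z + 12)(z + 15)(z - 7)

Among the possible rational roots, z = 3/2 is a root, so (2z - 3) divides it; the quotient is z**3 + 20z**2 - 9z - 1260.
Next, z = -12 is a root, so (z + 12) divides it; the quotient is z**2 + 8z - 105.
The remaining quadratic factors as (z + 15)(z - 7).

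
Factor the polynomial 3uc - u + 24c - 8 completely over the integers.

Group as (3uc - u) + (24c - 8) = u(3c - 1) + 8(3c - 1).
Both groups share the factor (3c - 1).

(3c - 1)(u + 8)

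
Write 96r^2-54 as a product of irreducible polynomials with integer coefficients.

6(4r+3)(4r-3)

Factor out 6, leaving 16r^2-9, which is a difference of two squares.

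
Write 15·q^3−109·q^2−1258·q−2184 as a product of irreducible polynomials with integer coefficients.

By the rational root theorem, q = 14 is a root, so (q−14) divides it; the quotient is 15·q^2+101·q+156.
The remaining quadratic factors as (5·q+12)(3·q+13).

(3·q+13)·(5·q+12)·(q−14)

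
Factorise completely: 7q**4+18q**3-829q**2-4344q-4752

Among the possible rational roots, q = -4 is a root, so (q+4) is a factor; dividing leaves 7q**3-10q**2-789q-1188.
Next, q = -11/7 is a root, so (7q+11) divides it; the quotient is q**2-3q-108.
The remaining quadratic factors as (q+9)(q-12).

(7q+11)(q+4)(q+9)(q-12)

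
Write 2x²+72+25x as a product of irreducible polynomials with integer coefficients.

(2x+9)(x+8)

Need a pair with product 2·72 = 144 and sum 25: that's 16 and 9.
Split the middle term: 2x²+16x + 9x+72 = 2x(x+8) + 9(x+8).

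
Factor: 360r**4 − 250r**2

10r**2(6r + 5)(6r − 5)

Factor out 10r**2, leaving 36r**2 − 25, which is a difference of two squares.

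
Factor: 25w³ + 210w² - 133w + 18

(5w - 1)(5w - 2)(w + 9)

Among the possible rational roots, w = 2/5 is a root, so (5w - 2) is a factor; dividing leaves 5w² + 44w - 9.
The remaining quadratic factors as (5w - 1)(w + 9).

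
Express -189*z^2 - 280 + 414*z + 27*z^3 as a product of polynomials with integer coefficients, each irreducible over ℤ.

Trying the rational-root candidates, z = 10/3 is a root, giving the factor (3*z - 10) and quotient 9*z^2 - 33*z + 28.
The remaining quadratic factors as (3*z - 4)(3*z - 7).

(3*z - 10)*(3*z - 4)*(3*z - 7)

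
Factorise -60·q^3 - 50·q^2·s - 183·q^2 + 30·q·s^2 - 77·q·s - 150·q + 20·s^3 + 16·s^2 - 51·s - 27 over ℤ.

-(3·q - 2·s + 3)·(4·q + 2·s + 1)·(5·q + 5·s + 9)

Group: 4·q·(-15·q^2 - 5·q·s - 42·q + 10·s^2 + 3·s - 27) + (2·s + 1)·(-15·q^2 - 5·q·s - 42·q + 10·s^2 + 3·s - 27); both groups contain (-15·q^2 - 5·q·s - 42·q + 10·s^2 + 3·s - 27), so (4·q + 2·s + 1) is a factor with cofactor -15·q^2 - 5·q·s - 42·q + 10·s^2 + 3·s - 27.
The cofactor groups again: -15·q^2 - 5·q·s - 42·q + 10·s^2 + 3·s - 27 = -5·q·(3·q - 2·s + 3) + (-5·s - 9)·(3·q - 2·s + 3); both groups contain (3·q - 2·s + 3), giving -(5·q + 5·s + 9)·(3·q - 2·s + 3).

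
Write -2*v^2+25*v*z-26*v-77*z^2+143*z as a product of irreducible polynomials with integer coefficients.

-(2*v-11*z)*(v-7*z+13)

Group: -v*(2*v-11*z) + (7*z-13)*(2*v-11*z); both groups contain (2*v-11*z).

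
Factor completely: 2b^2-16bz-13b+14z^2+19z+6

(2b-2z-1)(b-7z-6)

Group: 2b(b-7z-6) + (-2z-1)(b-7z-6); both groups contain (b-7z-6).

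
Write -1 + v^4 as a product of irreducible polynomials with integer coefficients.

(v + 1)(v - 1)(v^2 + 1)

(v)⁴ − (1)⁴ = ((v)² − (1)²)((v)² + (1)²); the first factor splits again, the second (v^2 + 1) is irreducible.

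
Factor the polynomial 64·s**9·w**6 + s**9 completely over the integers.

s**9·(4·w**2 + 1)·(16·w**4 - 4·w**2 + 1)

Factor out s**9 first: what remains is 64·w**6 + 1.
Recognize a sum of cubes with the parts 4·w**2 and 1.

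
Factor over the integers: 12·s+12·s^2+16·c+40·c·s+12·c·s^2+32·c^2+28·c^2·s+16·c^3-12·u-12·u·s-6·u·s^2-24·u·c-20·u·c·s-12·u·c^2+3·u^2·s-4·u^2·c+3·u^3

(u-2·c-2)·(3·u-4·c-3·s)·(u+2·c+2·s+2)

Group: u·(3·u^2-10·u·c-3·u·s-6·u+8·c^2+6·c·s+8·c+6·s) + (2·c+2·s+2)·(3·u^2-10·u·c-3·u·s-6·u+8·c^2+6·c·s+8·c+6·s); both groups contain (3·u^2-10·u·c-3·u·s-6·u+8·c^2+6·c·s+8·c+6·s), so (u+2·c+2·s+2) is a factor with cofactor 3·u^2-10·u·c-3·u·s-6·u+8·c^2+6·c·s+8·c+6·s.
The cofactor groups again: 3·u^2-10·u·c-3·u·s-6·u+8·c^2+6·c·s+8·c+6·s = 3·u·(u-2·c-2) + (-4·c-3·s)·(u-2·c-2); both groups contain (u-2·c-2), giving (3·u-4·c-3·s)·(u-2·c-2).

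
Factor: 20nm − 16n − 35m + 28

(4n − 7)(5m − 4)

Group as (20nm − 16n) + (−35m + 28) = 4n(5m − 4) − 7(5m − 4).
Both groups share the factor (5m − 4).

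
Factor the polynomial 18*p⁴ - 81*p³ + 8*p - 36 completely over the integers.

(2*p - 9)*(9*p³ + 4)

Group as (18*p⁴ + 8*p) + (-81*p³ - 36) = 2*p*(9*p³ + 4) - 9*(9*p³ + 4).
Both groups share the factor (9*p³ + 4).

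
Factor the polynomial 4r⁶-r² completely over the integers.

r²(2r²+1)(2r²-1)

Every term has a factor of r²; factoring it out leaves 4r⁴-1.
Recognize a difference of squares with the parts 2r² and 1.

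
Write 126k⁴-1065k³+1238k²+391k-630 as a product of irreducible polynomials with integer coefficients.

(3k+2)(6k-5)(7k-9)(k-7)

Trying the rational-root candidates, k = 7 is a root, giving the factor (k-7) and quotient 126k³-183k²-43k+90.
Continuing, k = 5/6 is a root, giving the factor (6k-5) and quotient 21k²-13k-18.
The remaining quadratic factors as (3k+2)(7k-9).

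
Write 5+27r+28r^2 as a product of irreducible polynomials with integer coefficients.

(4r+1)(7r+5)

Need a pair with product 28·5 = 140 and sum 27: that's 7 and 20.
Split the middle term: 28r^2+7r + 20r+5 = 7r(4r+1) + 5(4r+1).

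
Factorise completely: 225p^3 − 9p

9p(5p + 1)(5p − 1)

Factor out 9p, leaving 25p^2 − 1, which is a difference of two squares.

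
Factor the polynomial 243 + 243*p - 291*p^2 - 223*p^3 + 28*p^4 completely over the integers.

(4*p + 3)*(7*p + 9)*(p - 1)*(p - 9)

By the rational root theorem, p = -9/7 is a root, giving the factor (7*p + 9) and quotient 4*p^3 - 37*p^2 + 6*p + 27.
Continuing, p = 1 is a root, giving the factor (p - 1) and quotient 4*p^2 - 33*p - 27.
The remaining quadratic factors as (4*p + 3)(p - 9).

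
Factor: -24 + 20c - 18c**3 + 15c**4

(5c - 6)(3c**3 + 4)

Group as (15c**4 + 20c) + (-18c**3 - 24) = 5c(3c**3 + 4) - 6(3c**3 + 4).
Both groups share the factor (3c**3 + 4).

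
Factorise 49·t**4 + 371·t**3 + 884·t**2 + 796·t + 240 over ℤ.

Among the possible rational roots, t = −4 is a root, giving the factor (t + 4) and quotient 49·t**3 + 175·t**2 + 184·t + 60.
Then t = −5/7 is a root, giving the factor (7·t + 5) and quotient 7·t**2 + 20·t + 12.
The remaining quadratic factors as (t + 2)(7·t + 6).

(7·t + 5)·(7·t + 6)·(t + 2)·(t + 4)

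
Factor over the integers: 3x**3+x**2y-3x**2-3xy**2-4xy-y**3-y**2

Group: 3x(x**2-x-y**2-y) + y(x**2-x-y**2-y); both groups contain (x**2-x-y**2-y), so (3x+y) is a factor with cofactor x**2-x-y**2-y.
The cofactor groups again: x**2-x-y**2-y = x(x-y-1) + y(x-y-1); both groups contain (x-y-1), giving (x+y)(x-y-1).

(3x+y)(x+y)(x-y-1)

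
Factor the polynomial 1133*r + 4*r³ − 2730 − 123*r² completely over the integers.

(4*r − 15)*(r − 13)*(r − 14)

Trying the rational-root candidates, r = 14 is a root, so (r − 14) is a factor; dividing leaves 4*r² − 67*r + 195.
The remaining quadratic factors as (r − 13)(4*r − 15).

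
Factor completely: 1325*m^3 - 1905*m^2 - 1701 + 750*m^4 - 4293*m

Among the possible rational roots, m = 9/5 is a root, giving the factor (5*m - 9) and quotient 150*m^3 + 535*m^2 + 582*m + 189.
Continuing, m = -7/6 is a root, giving the factor (6*m + 7) and quotient 25*m^2 + 60*m + 27.
The remaining quadratic factors as (5*m + 3)(5*m + 9).

(5*m + 3)*(5*m + 9)*(5*m - 9)*(6*m + 7)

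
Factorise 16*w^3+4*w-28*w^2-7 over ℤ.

(4*w-7)*(4*w^2+1)

Group as (16*w^3+4*w) + (-28*w^2-7) = 4*w*(4*w^2+1) - 7*(4*w^2+1).
Both groups share the factor (4*w^2+1).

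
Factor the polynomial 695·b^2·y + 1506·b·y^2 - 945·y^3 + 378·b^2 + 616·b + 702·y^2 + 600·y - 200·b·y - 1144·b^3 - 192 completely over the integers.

Group: 13·b·(-88·b^2 + 155·b·y + 2·b - 63·y^2 + 30·y + 48) + (15·y - 4)·(-88·b^2 + 155·b·y + 2·b - 63·y^2 + 30·y + 48); both groups contain (-88·b^2 + 155·b·y + 2·b - 63·y^2 + 30·y + 48), so (13·b + 15·y - 4) is a factor with cofactor -88·b^2 + 155·b·y + 2·b - 63·y^2 + 30·y + 48.
The cofactor groups again: -88·b^2 + 155·b·y + 2·b - 63·y^2 + 30·y + 48 = -8·b·(11·b - 7·y + 8) + (9·y + 6)·(11·b - 7·y + 8); both groups contain (11·b - 7·y + 8), giving -(8·b - 9·y - 6)·(11·b - 7·y + 8).

-(11·b - 7·y + 8)·(13·b + 15·y - 4)·(8·b - 9·y - 6)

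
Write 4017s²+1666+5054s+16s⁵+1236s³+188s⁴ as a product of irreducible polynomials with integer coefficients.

Trying the rational-root candidates, s = −1/2 is a root, giving the factor (2s+1) and quotient 8s⁴+90s³+573s²+1722s+1666.
Continuing, s = −7/2 is a root, so (2s+7) is a factor; dividing leaves 4s³+31s²+178s+238.
Next, s = −7/4 is a root, giving the factor (4s+7) and quotient s²+6s+34.
The quadratic s²+6s+34 has discriminant −100 < 0 and is irreducible over ℤ.

(2s+1)(2s+7)(4s+7)(s²+6s+34)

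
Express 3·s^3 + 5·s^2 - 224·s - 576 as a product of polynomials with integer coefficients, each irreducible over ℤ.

(3·s + 8)·(s + 8)·(s - 9)

Among the possible rational roots, s = -8 is a root, giving the factor (s + 8) and quotient 3·s^2 - 19·s - 72.
The remaining quadratic factors as (s - 9)(3·s + 8).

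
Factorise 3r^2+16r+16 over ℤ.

Need a pair with product 3·16 = 48 and sum 16: that's 4 and 12.
Split the middle term: 3r^2+4r + 12r+16 = r(3r+4) + 4(3r+4).

(3r+4)(r+4)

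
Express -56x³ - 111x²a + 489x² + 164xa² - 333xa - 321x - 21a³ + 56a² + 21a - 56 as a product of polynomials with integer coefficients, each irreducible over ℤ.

Group: 7x(-8x² - 17xa + 71x + 21a² - 35a - 56) + (-a + 1)(-8x² - 17xa + 71x + 21a² - 35a - 56); both groups contain (-8x² - 17xa + 71x + 21a² - 35a - 56), so (7x - a + 1) is a factor with cofactor -8x² - 17xa + 71x + 21a² - 35a - 56.
The cofactor groups again: -8x² - 17xa + 71x + 21a² - 35a - 56 = -8x(x + 3a - 8) + (7a + 7)(x + 3a - 8); both groups contain (x + 3a - 8), giving -(8x - 7a - 7)(x + 3a - 8).

-(8x - 7a - 7)(7x - a + 1)(x + 3a - 8)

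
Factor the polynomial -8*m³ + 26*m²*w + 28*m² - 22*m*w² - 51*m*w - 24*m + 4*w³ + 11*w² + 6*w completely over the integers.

-(2*m - 4*w - 3)*(4*m - w)*(m - w - 2)

Group: 4*m*(-2*m² + 6*m*w + 7*m - 4*w² - 11*w - 6) - w*(-2*m² + 6*m*w + 7*m - 4*w² - 11*w - 6); both groups contain (-2*m² + 6*m*w + 7*m - 4*w² - 11*w - 6), so (4*m - w) is a factor with cofactor -2*m² + 6*m*w + 7*m - 4*w² - 11*w - 6.
The cofactor groups again: -2*m² + 6*m*w + 7*m - 4*w² - 11*w - 6 = -m*(2*m - 4*w - 3) + (w + 2)*(2*m - 4*w - 3); both groups contain (2*m - 4*w - 3), giving -(m - w - 2)*(2*m - 4*w - 3).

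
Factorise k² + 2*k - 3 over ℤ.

Two integers with product -3 and sum 2 are 3 and -1.

(k + 3)*(k - 1)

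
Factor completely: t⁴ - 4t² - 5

Substitute u = t² to get a quadratic in u, then factor.
t² + 1 is irreducible over ℤ (sum of squares).
t² - 5 is irreducible over ℤ (5 is not a perfect square).

(t² + 1)(t² - 5)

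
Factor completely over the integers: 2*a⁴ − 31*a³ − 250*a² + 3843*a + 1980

(2*a + 1)*(a + 11)*(a − 12)*(a − 15)

Testing divisors of the constant over divisors of the leading coefficient, a = −11 is a root, so (a + 11) divides it; the quotient is 2*a³ − 53*a² + 333*a + 180.
Then a = 15 is a root, so (a − 15) divides it; the quotient is 2*a² − 23*a − 12.
The remaining quadratic factors as (2*a + 1)(a − 12).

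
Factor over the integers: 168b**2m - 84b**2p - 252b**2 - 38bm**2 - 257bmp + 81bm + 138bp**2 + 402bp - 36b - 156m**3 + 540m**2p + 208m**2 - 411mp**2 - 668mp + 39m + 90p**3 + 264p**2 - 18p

Group: 7b(24bm - 12bp - 36b - 26m**2 + 25mp + 39m - 6p**2 - 18p) + (6m - 15p + 1)(24bm - 12bp - 36b - 26m**2 + 25mp + 39m - 6p**2 - 18p); both groups contain (24bm - 12bp - 36b - 26m**2 + 25mp + 39m - 6p**2 - 18p), so (7b + 6m - 15p + 1) is a factor with cofactor 24bm - 12bp - 36b - 26m**2 + 25mp + 39m - 6p**2 - 18p.
The cofactor groups again: 24bm - 12bp - 36b - 26m**2 + 25mp + 39m - 6p**2 - 18p = 12b(2m - p - 3) + (-13m + 6p)(2m - p - 3); both groups contain (2m - p - 3), giving (12b - 13m + 6p)(2m - p - 3).

(12b - 13m + 6p)(2m - p - 3)(7b + 6m - 15p + 1)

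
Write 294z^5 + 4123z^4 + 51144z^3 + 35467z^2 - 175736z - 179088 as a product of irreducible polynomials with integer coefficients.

(6z + 7)(7z + 12)(7z - 13)(z^2 + 13z + 164)

By the rational root theorem, z = -12/7 is a root, so (7z + 12) divides it; the quotient is 42z^4 + 517z^3 + 6420z^2 - 5939z - 14924.
Next, z = 13/7 is a root, so (7z - 13) is a factor; dividing leaves 6z^3 + 85z^2 + 1075z + 1148.
Continuing, z = -7/6 is a root, so (6z + 7) divides it; the quotient is z^2 + 13z + 164.
The quadratic z^2 + 13z + 164 has discriminant -487 < 0 and is irreducible over ℤ.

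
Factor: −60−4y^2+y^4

Substitute u = y^2 to get a quadratic in u, then factor.
y^2−10 is irreducible over ℤ (10 is not a perfect square).
y^2+6 is irreducible over ℤ (always positive, so no real roots).

(y^2+6)(y^2−10)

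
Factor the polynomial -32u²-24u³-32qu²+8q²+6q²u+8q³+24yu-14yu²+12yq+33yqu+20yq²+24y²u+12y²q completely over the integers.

Group: q(12y²+20yq-7yu+12y+8q²-10qu+8q-12u²-16u) + 2u(12y²+20yq-7yu+12y+8q²-10qu+8q-12u²-16u); both groups contain (12y²+20yq-7yu+12y+8q²-10qu+8q-12u²-16u), so (q+2u) is a factor with cofactor 12y²+20yq-7yu+12y+8q²-10qu+8q-12u²-16u.
The cofactor groups again: 12y²+20yq-7yu+12y+8q²-10qu+8q-12u²-16u = 3y(4y+4q+3u+4) + (2q-4u)(4y+4q+3u+4); both groups contain (4y+4q+3u+4), giving (3y+2q-4u)(4y+4q+3u+4).

(3y+2q-4u)(4y+4q+3u+4)(q+2u)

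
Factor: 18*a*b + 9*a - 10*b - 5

Group as (18*a*b + 9*a) + (-10*b - 5) = 9*a*(2*b + 1) - 5*(2*b + 1).
Both groups share the factor (2*b + 1).

(2*b + 1)*(9*a - 5)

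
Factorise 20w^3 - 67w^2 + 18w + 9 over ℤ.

(4w + 1)(5w - 3)(w - 3)

Testing divisors of the constant over divisors of the leading coefficient, w = 3 is a root, giving the factor (w - 3) and quotient 20w^2 - 7w - 3.
The remaining quadratic factors as (5w - 3)(4w + 1).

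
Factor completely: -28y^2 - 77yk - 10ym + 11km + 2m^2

Group: -7y(4y + 11k + 2m) + m(4y + 11k + 2m); both groups contain (4y + 11k + 2m).

-(7y - m)(4y + 11k + 2m)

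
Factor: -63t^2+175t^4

7t^2(5t+3)(5t-3)

Factor out 7t^2, leaving 25t^2-9, which is a difference of two squares.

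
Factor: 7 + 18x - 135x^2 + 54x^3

By the rational root theorem, x = 7/3 is a root, giving the factor (3x - 7) and quotient 18x^2 - 3x - 1.
The remaining quadratic factors as (6x + 1)(3x - 1).

(3x - 1)(3x - 7)(6x + 1)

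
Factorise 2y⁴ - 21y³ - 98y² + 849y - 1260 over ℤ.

(2y - 5)(y + 7)(y - 12)(y - 3)

Among the possible rational roots, y = -7 is a root, giving the factor (y + 7) and quotient 2y³ - 35y² + 147y - 180.
Then y = 5/2 is a root, so (2y - 5) is a factor; dividing leaves y² - 15y + 36.
The remaining quadratic factors as (y - 12)(y - 3).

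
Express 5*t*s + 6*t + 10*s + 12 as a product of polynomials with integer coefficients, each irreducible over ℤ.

Group as (5*t*s + 6*t) + (10*s + 12) = t*(5*s + 6) + 2*(5*s + 6).
Both groups share the factor (5*s + 6).

(5*s + 6)*(t + 2)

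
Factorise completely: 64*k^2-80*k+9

Need a pair with product 64·9 = 576 and sum -80: that's -72 and -8.
Split the middle term: 64*k^2-72*k - 8*k+9 = 8*k*(8*k-9) - (8*k-9).

(8*k-1)*(8*k-9)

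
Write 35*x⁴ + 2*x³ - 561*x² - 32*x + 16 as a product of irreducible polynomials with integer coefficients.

Among the possible rational roots, x = -1/5 is a root, giving the factor (5*x + 1) and quotient 7*x³ - x² - 112*x + 16.
Next, x = 1/7 is a root, so (7*x - 1) divides it; the quotient is x² - 16.
The remaining quadratic factors as (x - 4)(x + 4).

(5*x + 1)*(7*x - 1)*(x + 4)*(x - 4)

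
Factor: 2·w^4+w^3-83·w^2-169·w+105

(2·w-1)·(w+3)·(w+5)·(w-7)

Among the possible rational roots, w = -5 is a root, giving the factor (w+5) and quotient 2·w^3-9·w^2-38·w+21.
Then w = 1/2 is a root, so (2·w-1) is a factor; dividing leaves w^2-4·w-21.
The remaining quadratic factors as (w-7)(w+3).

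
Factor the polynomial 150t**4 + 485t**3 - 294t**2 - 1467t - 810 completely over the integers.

Testing divisors of the constant over divisors of the leading coefficient, t = -3 is a root, giving the factor (t + 3) and quotient 150t**3 + 35t**2 - 399t - 270.
Next, t = -6/5 is a root, so (5t + 6) divides it; the quotient is 30t**2 - 29t - 45.
The remaining quadratic factors as (5t - 9)(6t + 5).

(5t + 6)(5t - 9)(6t + 5)(t + 3)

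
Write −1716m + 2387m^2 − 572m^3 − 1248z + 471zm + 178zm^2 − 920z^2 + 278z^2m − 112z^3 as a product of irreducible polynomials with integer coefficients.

−(7z − 13m + 12)(2z − 4m + 13)(8z + 11m)

Group: 2z(−56z^2 + 27zm − 96z + 143m^2 − 132m) + (−4m + 13)(−56z^2 + 27zm − 96z + 143m^2 − 132m); both groups contain (−56z^2 + 27zm − 96z + 143m^2 − 132m), so (2z − 4m + 13) is a factor with cofactor −56z^2 + 27zm − 96z + 143m^2 − 132m.
The cofactor groups again: −56z^2 + 27zm − 96z + 143m^2 − 132m = −7z(8z + 11m) + (13m − 12)(8z + 11m); both groups contain (8z + 11m), giving −(7z − 13m + 12)(8z + 11m).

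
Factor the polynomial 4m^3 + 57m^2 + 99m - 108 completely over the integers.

By the rational root theorem, m = -3 is a root, giving the factor (m + 3) and quotient 4m^2 + 45m - 36.
The remaining quadratic factors as (4m - 3)(m + 12).

(4m - 3)(m + 12)(m + 3)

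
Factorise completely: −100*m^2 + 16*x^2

Every term has a factor of 4. Then 4*x^2 − 25*m^2 = (2*x)² − (5*m)².

4*(2*x − 5*m)*(2*x + 5*m)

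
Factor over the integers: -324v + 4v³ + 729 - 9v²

By the rational root theorem, v = 9 is a root, giving the factor (v - 9) and quotient 4v² + 27v - 81.
The remaining quadratic factors as (4v - 9)(v + 9).

(4v - 9)(v + 9)(v - 9)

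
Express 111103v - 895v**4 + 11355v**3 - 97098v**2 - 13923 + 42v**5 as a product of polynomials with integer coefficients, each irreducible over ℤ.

(6v - 7)(7v - 1)(v - 13)(v**2 - 7v + 153)

By the rational root theorem, v = 1/7 is a root, so (7v - 1) divides it; the quotient is 6v**4 - 127v**3 + 1604v**2 - 13642v + 13923.
Then v = 13 is a root, so (v - 13) divides it; the quotient is 6v**3 - 49v**2 + 967v - 1071.
Then v = 7/6 is a root, so (6v - 7) is a factor; dividing leaves v**2 - 7v + 153.
The quadratic v**2 - 7v + 153 has discriminant -563 < 0 and is irreducible over ℤ.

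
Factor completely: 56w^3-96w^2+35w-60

(7w-12)(8w^2+5)

Group as (56w^3+35w) + (-96w^2-60) = 7w(8w^2+5) - 12(8w^2+5).
Both groups share the factor (8w^2+5).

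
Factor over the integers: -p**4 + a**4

(a + p)*(a - p)*(a**2 + p**2)

Write as (a**2)² − (p**2)², then factor a**2 - p**2 once more.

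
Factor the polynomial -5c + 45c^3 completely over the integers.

Pull out the common factor 5c; 9c^2 - 1 is a difference of squares.

5c(3c + 1)(3c - 1)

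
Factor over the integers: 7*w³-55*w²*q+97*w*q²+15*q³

(w-3*q)*(w-5*q)*(7*w+q)

Group: w*(7*w²-34*w*q-5*q²) - 3*q*(7*w²-34*w*q-5*q²); both groups contain (7*w²-34*w*q-5*q²), so (w-3*q) is a factor with cofactor 7*w²-34*w*q-5*q².
The cofactor groups again: 7*w²-34*w*q-5*q² = w*(7*w+q) - 5*q*(7*w+q); both groups contain (7*w+q), giving (w-5*q)*(7*w+q).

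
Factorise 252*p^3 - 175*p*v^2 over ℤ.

Every term has a factor of 7*p. Then 36*p^2 - 25*v^2 = (6*p)² − (5*v)².

7*p*(6*p + 5*v)*(6*p - 5*v)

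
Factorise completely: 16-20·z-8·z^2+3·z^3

(3·z-2)·(z+2)·(z-4)

Trying the rational-root candidates, z = 2/3 is a root, so (3·z-2) is a factor; dividing leaves z^2-2·z-8.
The remaining quadratic factors as (z-4)(z+2).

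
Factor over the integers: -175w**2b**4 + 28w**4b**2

Pull out the common factor 7w**2b**2; 4w**2 - 25b**2 is a difference of squares.

7b**2w**2(2w - 5b)(2w + 5b)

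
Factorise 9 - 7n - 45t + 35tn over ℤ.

(5t - 1)(7n - 9)

Group as (35tn - 45t) + (-7n + 9) = 5t(7n - 9) - (7n - 9).
Both groups share the factor (7n - 9).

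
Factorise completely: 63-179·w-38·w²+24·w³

(2·w-7)·(3·w-1)·(4·w+9)

Trying the rational-root candidates, w = -9/4 is a root, giving the factor (4·w+9) and quotient 6·w²-23·w+7.
The remaining quadratic factors as (2·w-7)(3·w-1).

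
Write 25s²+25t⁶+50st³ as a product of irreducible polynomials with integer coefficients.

25(s+t³)²

Factor out 25 first: what remains is s²+2st³+t⁶.
Recognize a perfect-square trinomial with the parts t³ and s.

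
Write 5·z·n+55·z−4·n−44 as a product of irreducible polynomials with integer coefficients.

Group as (5·z·n+55·z) + (−4·n−44) = 5·z·(n+11) − 4·(n+11).
Both groups share the factor (n+11).

(5·z−4)·(n+11)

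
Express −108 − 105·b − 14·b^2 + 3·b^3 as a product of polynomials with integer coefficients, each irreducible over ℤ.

(3·b + 4)·(b + 3)·(b − 9)

Testing divisors of the constant over divisors of the leading coefficient, b = 9 is a root, giving the factor (b − 9) and quotient 3·b^2 + 13·b + 12.
The remaining quadratic factors as (3·b + 4)(b + 3).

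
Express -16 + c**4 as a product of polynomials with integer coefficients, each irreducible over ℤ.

(c + 2)·(c - 2)·(c**2 + 4)

Difference of squares twice: with A = c and B = 2, A⁴ − B⁴ = (A² − B²)(A² + B²), and A² − B² factors again.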